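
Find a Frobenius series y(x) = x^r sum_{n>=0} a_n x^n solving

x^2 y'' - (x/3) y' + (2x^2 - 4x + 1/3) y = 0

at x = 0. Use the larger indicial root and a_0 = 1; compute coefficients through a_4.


Write in Frobenius form y'' + (p(x)/x) y' + (q(x)/x^2) y = 0:
  p(x) = -1/3,  q(x) = 2x^2 - 4x + 1/3.
Indicial equation: r(r-1) + (-1/3) r + (1/3) = 0 -> roots r_1 = 1, r_2 = 1/3.
Take r = r_1 = 1. Let y(x) = x^r sum_{n>=0} a_n x^n with a_0 = 1.
Substitute y = x^r sum a_n x^n and match x^{r+n}. The recurrence is
  D(n) a_n - 4 a_{n-1} + 2 a_{n-2} = 0,  where D(n) = (r+n)(r+n-1) + (-1/3)(r+n) + (1/3).
  a_n = [4 a_{n-1} - 2 a_{n-2}] / D(n).
Since the indicial polynomial factors as (r - r_1)(r - r_2), D(n) = (r_1 + n - r_1)(r_1 + n - r_2) = n(n + 2/3).
Evaluating step by step (a_0 = 1):
  n = 1: D(1) = 1(1 + 2/3) = 5/3; numerator = 4(1) = 4; a_1 = (4)/(5/3) = 12/5
  n = 2: D(2) = 2(2 + 2/3) = 16/3; numerator = 4(12/5) - 2(1) = 38/5; a_2 = (38/5)/(16/3) = 57/40
  n = 3: D(3) = 3(3 + 2/3) = 11; numerator = 4(57/40) - 2(12/5) = 9/10; a_3 = (9/10)/(11) = 9/110
  n = 4: D(4) = 4(4 + 2/3) = 56/3; numerator = 4(9/110) - 2(57/40) = -111/44; a_4 = (-111/44)/(56/3) = -333/2464

r = 1; a_0 = 1; a_1 = 12/5; a_2 = 57/40; a_3 = 9/110; a_4 = -333/2464


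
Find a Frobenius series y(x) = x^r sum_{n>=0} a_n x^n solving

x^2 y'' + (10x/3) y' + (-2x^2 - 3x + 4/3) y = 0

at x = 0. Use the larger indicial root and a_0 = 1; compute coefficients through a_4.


Write in Frobenius form y'' + (p(x)/x) y' + (q(x)/x^2) y = 0:
  p(x) = 10/3,  q(x) = -2x^2 - 3x + 4/3.
Indicial equation: r(r-1) + (10/3) r + (4/3) = 0 -> roots r_1 = -1, r_2 = -4/3.
Take r = r_1 = -1. Let y(x) = x^r sum_{n>=0} a_n x^n with a_0 = 1.
Substitute y = x^r sum a_n x^n and match x^{r+n}. The recurrence is
  D(n) a_n - 3 a_{n-1} - 2 a_{n-2} = 0,  where D(n) = (r+n)(r+n-1) + (10/3)(r+n) + (4/3).
  a_n = [3 a_{n-1} + 2 a_{n-2}] / D(n).
Since the indicial polynomial factors as (r - r_1)(r - r_2), D(n) = (r_1 + n - r_1)(r_1 + n - r_2) = n(n + 1/3).
Evaluating step by step (a_0 = 1):
  n = 1: D(1) = 1(1 + 1/3) = 4/3; numerator = 3(1) = 3; a_1 = (3)/(4/3) = 9/4
  n = 2: D(2) = 2(2 + 1/3) = 14/3; numerator = 3(9/4) + 2(1) = 35/4; a_2 = (35/4)/(14/3) = 15/8
  n = 3: D(3) = 3(3 + 1/3) = 10; numerator = 3(15/8) + 2(9/4) = 81/8; a_3 = (81/8)/(10) = 81/80
  n = 4: D(4) = 4(4 + 1/3) = 52/3; numerator = 3(81/80) + 2(15/8) = 543/80; a_4 = (543/80)/(52/3) = 1629/4160

r = -1; a_0 = 1; a_1 = 9/4; a_2 = 15/8; a_3 = 81/80; a_4 = 1629/4160


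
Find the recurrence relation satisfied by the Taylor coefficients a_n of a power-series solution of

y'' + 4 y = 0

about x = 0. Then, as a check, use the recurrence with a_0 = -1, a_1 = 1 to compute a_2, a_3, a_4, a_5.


Substitute y = sum_n a_n x^n into y'' + (const) y = 0.
y''(x) = sum_{n>=0} (n+2)(n+1) a_{n+2} x^n.
The ODE becomes sum_n [(n+2)(n+1) a_{n+2} + 4 a_n] x^n = 0.
Setting each coefficient to zero gives the recurrence:
  (n+2)(n+1) a_{n+2} + 4 a_n = 0,
  a_{n+2} = -4 / ((n+1)(n+2)) a_n.

Check with a_0 = -1, a_1 = 1 (apply the recurrence for n = 0, 1, 2, 3): a_0 = -1, a_1 = 1, a_2 = 2, a_3 = -2/3, a_4 = -2/3, a_5 = 2/15.

a_{n+2} = -4/((n+1)(n+2)) * a_n; check: a_0 = -1, a_1 = 1, a_2 = 2, a_3 = -2/3, a_4 = -2/3, a_5 = 2/15


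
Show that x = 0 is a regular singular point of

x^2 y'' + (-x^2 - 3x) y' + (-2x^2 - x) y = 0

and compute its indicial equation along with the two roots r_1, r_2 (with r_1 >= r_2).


Divide by x^2 to reach normal form y'' + P_1(x) y' + P_2(x) y = 0 with P_1(x) = -1 - 3/x and P_2(x) = -2 - 1/x.
x = 0 is a singular point because the y'-coefficient -1 - 3/x has a pole at x = 0 and the y-coefficient -2 - 1/x has a pole at x = 0.
It is a regular singular point because x P_1(x) = p(x) = -x - 3 and x^2 P_2(x) = q(x) = -2x^2 - x are polynomials, hence analytic at x = 0.
p(0) = -3,  q(0) = 0.
Indicial equation: r(r-1) + p(0) r + q(0) = 0, i.e. r^2 + (p(0) - 1) r + q(0) = 0, i.e. r^2 - 4 r = 0.
Discriminant: (-4)^2 - 4(0) = 16, so r = (4 ± 4)/2.
Solving: r_1 = 4, r_2 = 0.

indicial: r^2 - 4 r = 0; roots r_1 = 4, r_2 = 0


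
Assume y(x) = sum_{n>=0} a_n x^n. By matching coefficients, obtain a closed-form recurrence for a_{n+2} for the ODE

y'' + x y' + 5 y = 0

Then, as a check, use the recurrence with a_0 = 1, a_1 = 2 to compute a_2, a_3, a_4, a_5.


Substitute y = sum_n a_n x^n.
y''(x) has coefficient (n+2)(n+1) a_{n+2} at x^n;
x y'(x) has coefficient n a_n at x^n (shift);
5 y(x) has coefficient 5 a_n at x^n.
Matching x^n: (n+2)(n+1) a_{n+2} + (n + 5) a_n = 0.
Thus a_{n+2} = (-n - 5) / ((n+1)(n+2)) * a_n.

Check with a_0 = 1, a_1 = 2 (apply the recurrence for n = 0, 1, 2, 3): a_0 = 1, a_1 = 2, a_2 = -5/2, a_3 = -2, a_4 = 35/24, a_5 = 4/5.

a_(n+2) = (-n - 5) / ((n+1)(n+2)) * a_n; check: a_0 = 1, a_1 = 2, a_2 = -5/2, a_3 = -2, a_4 = 35/24, a_5 = 4/5


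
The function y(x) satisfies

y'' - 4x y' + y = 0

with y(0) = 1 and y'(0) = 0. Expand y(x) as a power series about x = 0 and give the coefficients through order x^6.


Ansatz: y(x) = sum_{n>=0} a_n x^n, so y'(x) = sum_{n>=1} n a_n x^(n-1) and y''(x) = sum_{n>=2} n(n-1) a_n x^(n-2).
Substitute into P(x) y'' + Q(x) y' + R(x) y = 0 with P(x) = 1, Q(x) = -4x, R(x) = 1, and match powers of x.
Initial conditions: a_0 = 1, a_1 = 0.
Setting the coefficient of each power of x to zero and solving order by order (substituting the coefficients already found):
  x^0: 2 a_2 + a_0 = 0  ->  2 a_2 = -a_0 = -1  ->  a_2 = -1/2
  x^1: 6 a_3 - 3 a_1 = 0  ->  6 a_3 = 3 a_1 = 0  ->  a_3 = 0
  x^2: 12 a_4 - 7 a_2 = 0  ->  12 a_4 = 7 a_2 = -7/2  ->  a_4 = -7/24
  x^3: 20 a_5 - 11 a_3 = 0  ->  20 a_5 = 11 a_3 = 0  ->  a_5 = 0
  x^4: 30 a_6 - 15 a_4 = 0  ->  30 a_6 = 15 a_4 = -35/8  ->  a_6 = -7/48
Truncated series: y(x) = 1 - (1/2) x^2 - (7/24) x^4 - (7/48) x^6 + O(x^7).

a_0 = 1; a_1 = 0; a_2 = -1/2; a_3 = 0; a_4 = -7/24; a_5 = 0; a_6 = -7/48


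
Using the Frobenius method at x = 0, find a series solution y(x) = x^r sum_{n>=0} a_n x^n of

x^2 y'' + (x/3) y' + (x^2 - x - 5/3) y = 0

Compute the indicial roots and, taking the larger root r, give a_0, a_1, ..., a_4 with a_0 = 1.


Write in Frobenius form y'' + (p(x)/x) y' + (q(x)/x^2) y = 0:
  p(x) = 1/3,  q(x) = x^2 - x - 5/3.
Indicial equation: r(r-1) + (1/3) r + (-5/3) = 0 -> roots r_1 = 5/3, r_2 = -1.
Take r = r_1 = 5/3. Let y(x) = x^r sum_{n>=0} a_n x^n with a_0 = 1.
Substitute y = x^r sum a_n x^n and match x^{r+n}. The recurrence is
  D(n) a_n - 1 a_{n-1} + 1 a_{n-2} = 0,  where D(n) = (r+n)(r+n-1) + (1/3)(r+n) + (-5/3).
  a_n = [1 a_{n-1} - 1 a_{n-2}] / D(n).
Since the indicial polynomial factors as (r - r_1)(r - r_2), D(n) = (r_1 + n - r_1)(r_1 + n - r_2) = n(n + 8/3).
Evaluating step by step (a_0 = 1):
  n = 1: D(1) = 1(1 + 8/3) = 11/3; numerator = 1(1) = 1; a_1 = (1)/(11/3) = 3/11
  n = 2: D(2) = 2(2 + 8/3) = 28/3; numerator = 1(3/11) - 1(1) = -8/11; a_2 = (-8/11)/(28/3) = -6/77
  n = 3: D(3) = 3(3 + 8/3) = 17; numerator = 1(-6/77) - 1(3/11) = -27/77; a_3 = (-27/77)/(17) = -27/1309
  n = 4: D(4) = 4(4 + 8/3) = 80/3; numerator = 1(-27/1309) - 1(-6/77) = 75/1309; a_4 = (75/1309)/(80/3) = 45/20944

r = 5/3; a_0 = 1; a_1 = 3/11; a_2 = -6/77; a_3 = -27/1309; a_4 = 45/20944


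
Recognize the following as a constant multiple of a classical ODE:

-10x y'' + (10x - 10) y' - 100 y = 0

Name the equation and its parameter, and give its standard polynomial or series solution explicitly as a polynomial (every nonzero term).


All three coefficients share the factor -10; dividing through by -10 gives  x y'' + (1 - x) y' + 10 y = 0.
This matches the Laguerre equation x y'' + (1 - x) y' + n y = 0 with n = 10; the polynomial solution is L_10(x).
With y = sum_k a_k x^k, matching x^k gives (k+1)k a_{k+1} + (k+1) a_{k+1} - k a_k + n a_k = 0, i.e. (k+1)^2 a_{k+1} = (k - n) a_k = (k - 10) a_k. The right side vanishes at k = 10, so the series terminates at degree 10.
Standard normalization L_n(0) = 1 gives a_0 = 1. Work upward with a_{k+1} = (k - 10) a_k / (k+1)^2:
  a_1 = (0 - 10)(1) / 1^2 = -10/1 = -10
  a_2 = (1 - 10)(-10) / 2^2 = 90/4 = 45/2
  a_3 = (2 - 10)(45/2) / 3^2 = -180/9 = -20
  a_4 = (3 - 10)(-20) / 4^2 = 140/16 = 35/4
  a_5 = (4 - 10)(35/4) / 5^2 = (-105/2)/25 = -21/10
  a_6 = (5 - 10)(-21/10) / 6^2 = (21/2)/36 = 7/24
  a_7 = (6 - 10)(7/24) / 7^2 = (-7/6)/49 = -1/42
  a_8 = (7 - 10)(-1/42) / 8^2 = (1/14)/64 = 1/896
  a_9 = (8 - 10)(1/896) / 9^2 = (-1/448)/81 = -1/36288
  a_10 = (9 - 10)(-1/36288) / 10^2 = (1/36288)/100 = 1/3628800
Hence L_10(x) = x^10/3628800 - x^9/36288 + x^8/896 - x^7/42 + 7 x^6/24 - 21 x^5/10 + 35 x^4/4 - 20 x^3 + 45 x^2/2 - 10 x + 1.

L_10(x); series = x^10/3628800 - x^9/36288 + x^8/896 - x^7/42 + 7 x^6/24 - 21 x^5/10 + 35 x^4/4 - 20 x^3 + 45 x^2/2 - 10 x + 1


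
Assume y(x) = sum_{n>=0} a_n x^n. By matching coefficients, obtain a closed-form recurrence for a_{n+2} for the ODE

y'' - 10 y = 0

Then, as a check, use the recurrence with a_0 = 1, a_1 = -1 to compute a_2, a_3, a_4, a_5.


Substitute y = sum_n a_n x^n into y'' + (const) y = 0.
y''(x) = sum_{n>=0} (n+2)(n+1) a_{n+2} x^n.
The ODE becomes sum_n [(n+2)(n+1) a_{n+2} - 10 a_n] x^n = 0.
Setting each coefficient to zero gives the recurrence:
  (n+2)(n+1) a_{n+2} - 10 a_n = 0,
  a_{n+2} = 10 / ((n+1)(n+2)) a_n.

Check with a_0 = 1, a_1 = -1 (apply the recurrence for n = 0, 1, 2, 3): a_0 = 1, a_1 = -1, a_2 = 5, a_3 = -5/3, a_4 = 25/6, a_5 = -5/6.

a_{n+2} = 10/((n+1)(n+2)) * a_n; check: a_0 = 1, a_1 = -1, a_2 = 5, a_3 = -5/3, a_4 = 25/6, a_5 = -5/6


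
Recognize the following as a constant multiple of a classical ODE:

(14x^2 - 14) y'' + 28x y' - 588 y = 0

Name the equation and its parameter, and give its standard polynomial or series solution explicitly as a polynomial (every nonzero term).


All three coefficients share the factor -14; dividing through by -14 gives  (1 - x^2) y'' - 2x y' + 42 y = 0.
This matches the Legendre equation (1 - x^2) y'' - 2x y' + n(n+1) y = 0 (note the -2x y' term) with n(n+1) = 42, so n = 6; the polynomial solution is P_6(x).
With y = sum_k a_k x^k, matching x^k gives (k+2)(k+1) a_{k+2} = [k(k+1) - n(n+1)] a_k = (k - 6)(k + 7) a_k. The right side vanishes at k = 6, so the series with the parity of 6 terminates at degree 6.
Standard normalization (P_n(1) = 1): leading coefficient (2n)!/(2^n (n!)^2) = 479001600/(64*518400) = 231/16, so a_6 = 231/16. Work downward with a_k = (k+1)(k+2) a_{k+2} / ((k - 6)(k + 7)):
  a_4 = (5)(6)(231/16) / ((4 - 6)(4 + 7)) = (3465/8)/(-22) = -315/16
  a_2 = (3)(4)(-315/16) / ((2 - 6)(2 + 7)) = (-945/4)/(-36) = 105/16
  a_0 = (1)(2)(105/16) / ((0 - 6)(0 + 7)) = (105/8)/(-42) = -5/16
Hence P_6(x) = 231 x^6/16 - 315 x^4/16 + 105 x^2/16 - 5/16.

P_6(x); series = 231 x^6/16 - 315 x^4/16 + 105 x^2/16 - 5/16


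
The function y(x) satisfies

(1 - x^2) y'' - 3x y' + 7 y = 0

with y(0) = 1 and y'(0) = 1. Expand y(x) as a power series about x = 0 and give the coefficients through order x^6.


Ansatz: y(x) = sum_{n>=0} a_n x^n, so y'(x) = sum_{n>=1} n a_n x^(n-1) and y''(x) = sum_{n>=2} n(n-1) a_n x^(n-2).
Substitute into P(x) y'' + Q(x) y' + R(x) y = 0 with P(x) = 1 - x^2, Q(x) = -3x, R(x) = 7, and match powers of x.
Initial conditions: a_0 = 1, a_1 = 1.
Setting the coefficient of each power of x to zero and solving order by order (substituting the coefficients already found):
  x^0: 2 a_2 + 7 a_0 = 0  ->  2 a_2 = -7 a_0 = -7  ->  a_2 = -7/2
  x^1: 6 a_3 + 4 a_1 = 0  ->  6 a_3 = -4 a_1 = -4  ->  a_3 = -2/3
  x^2: 12 a_4 - a_2 = 0  ->  12 a_4 = a_2 = -7/2  ->  a_4 = -7/24
  x^3: 20 a_5 - 8 a_3 = 0  ->  20 a_5 = 8 a_3 = -16/3  ->  a_5 = -4/15
  x^4: 30 a_6 - 17 a_4 = 0  ->  30 a_6 = 17 a_4 = -119/24  ->  a_6 = -119/720
Truncated series: y(x) = 1 + x - (7/2) x^2 - (2/3) x^3 - (7/24) x^4 - (4/15) x^5 - (119/720) x^6 + O(x^7).

a_0 = 1; a_1 = 1; a_2 = -7/2; a_3 = -2/3; a_4 = -7/24; a_5 = -4/15; a_6 = -119/720


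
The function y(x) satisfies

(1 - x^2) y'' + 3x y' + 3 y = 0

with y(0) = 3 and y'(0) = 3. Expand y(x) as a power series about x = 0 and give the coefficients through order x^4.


Ansatz: y(x) = sum_{n>=0} a_n x^n, so y'(x) = sum_{n>=1} n a_n x^(n-1) and y''(x) = sum_{n>=2} n(n-1) a_n x^(n-2).
Substitute into P(x) y'' + Q(x) y' + R(x) y = 0 with P(x) = 1 - x^2, Q(x) = 3x, R(x) = 3, and match powers of x.
Initial conditions: a_0 = 3, a_1 = 3.
Setting the coefficient of each power of x to zero and solving order by order (substituting the coefficients already found):
  x^0: 2 a_2 + 3 a_0 = 0  ->  2 a_2 = -3 a_0 = -9  ->  a_2 = -9/2
  x^1: 6 a_3 + 6 a_1 = 0  ->  6 a_3 = -6 a_1 = -18  ->  a_3 = -3
  x^2: 12 a_4 + 7 a_2 = 0  ->  12 a_4 = -7 a_2 = 63/2  ->  a_4 = 21/8
Truncated series: y(x) = 3 + 3 x - (9/2) x^2 - 3 x^3 + (21/8) x^4 + O(x^5).

a_0 = 3; a_1 = 3; a_2 = -9/2; a_3 = -3; a_4 = 21/8


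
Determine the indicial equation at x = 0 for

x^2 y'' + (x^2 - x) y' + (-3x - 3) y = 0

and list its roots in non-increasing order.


Divide by x^2 to reach normal form y'' + P_1(x) y' + P_2(x) y = 0 with P_1(x) = 1 - 1/x and P_2(x) = -3/x - 3/x^2.
x = 0 is a singular point because the y'-coefficient 1 - 1/x has a pole at x = 0 and the y-coefficient -3/x - 3/x^2 has a pole at x = 0.
It is a regular singular point because x P_1(x) = p(x) = x - 1 and x^2 P_2(x) = q(x) = -3x - 3 are polynomials, hence analytic at x = 0.
p(0) = -1,  q(0) = -3.
Indicial equation: r(r-1) + p(0) r + q(0) = 0, i.e. r^2 + (p(0) - 1) r + q(0) = 0, i.e. r^2 - 2 r - 3 = 0.
Discriminant: (-2)^2 - 4(-3) = 16, so r = (2 ± 4)/2.
Solving: r_1 = 3, r_2 = -1.

indicial: r^2 - 2 r - 3 = 0; roots r_1 = 3, r_2 = -1


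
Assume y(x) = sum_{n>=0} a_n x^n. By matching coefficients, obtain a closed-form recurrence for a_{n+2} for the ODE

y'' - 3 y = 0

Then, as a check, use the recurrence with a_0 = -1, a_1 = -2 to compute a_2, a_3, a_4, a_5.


Substitute y = sum_n a_n x^n into y'' + (const) y = 0.
y''(x) = sum_{n>=0} (n+2)(n+1) a_{n+2} x^n.
The ODE becomes sum_n [(n+2)(n+1) a_{n+2} - 3 a_n] x^n = 0.
Setting each coefficient to zero gives the recurrence:
  (n+2)(n+1) a_{n+2} - 3 a_n = 0,
  a_{n+2} = 3 / ((n+1)(n+2)) a_n.

Check with a_0 = -1, a_1 = -2 (apply the recurrence for n = 0, 1, 2, 3): a_0 = -1, a_1 = -2, a_2 = -3/2, a_3 = -1, a_4 = -3/8, a_5 = -3/20.

a_{n+2} = 3/((n+1)(n+2)) * a_n; check: a_0 = -1, a_1 = -2, a_2 = -3/2, a_3 = -1, a_4 = -3/8, a_5 = -3/20


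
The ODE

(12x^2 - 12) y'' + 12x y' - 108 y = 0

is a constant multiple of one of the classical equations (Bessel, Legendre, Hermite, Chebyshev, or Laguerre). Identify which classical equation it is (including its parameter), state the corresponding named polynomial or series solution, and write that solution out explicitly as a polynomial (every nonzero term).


All three coefficients share the factor -12; dividing through by -12 gives  (1 - x^2) y'' - x y' + 9 y = 0.
This matches the Chebyshev equation (1 - x^2) y'' - x y' + n^2 y = 0 (note the -x y' term, not -2x y') with n^2 = 9, so n = 3; the polynomial solution is T_3(x).
With y = sum_k a_k x^k, matching x^k gives (k+2)(k+1) a_{k+2} = (k^2 - n^2) a_k = (k - 3)(k + 3) a_k. The right side vanishes at k = 3, so the series with the parity of 3 terminates at degree 3.
Standard normalization: leading coefficient of T_n is 2^(n-1), so a_3 = 2^2 = 4. Work downward with a_k = (k+1)(k+2) a_{k+2} / ((k - 3)(k + 3)):
  a_1 = (2)(3)(4) / ((1 - 3)(1 + 3)) = 24/(-8) = -3
Hence T_3(x) = 4 x^3 - 3 x.

T_3(x); series = 4 x^3 - 3 x


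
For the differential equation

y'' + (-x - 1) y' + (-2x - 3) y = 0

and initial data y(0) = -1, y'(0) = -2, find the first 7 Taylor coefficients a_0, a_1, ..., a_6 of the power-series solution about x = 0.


Ansatz: y(x) = sum_{n>=0} a_n x^n, so y'(x) = sum_{n>=1} n a_n x^(n-1) and y''(x) = sum_{n>=2} n(n-1) a_n x^(n-2).
Substitute into P(x) y'' + Q(x) y' + R(x) y = 0 with P(x) = 1, Q(x) = -x - 1, R(x) = -2x - 3, and match powers of x.
Initial conditions: a_0 = -1, a_1 = -2.
Setting the coefficient of each power of x to zero and solving order by order (substituting the coefficients already found):
  x^0: 2 a_2 - a_1 - 3 a_0 = 0  ->  2 a_2 = a_1 + 3 a_0 = -5  ->  a_2 = -5/2
  x^1: 6 a_3 - 2 a_2 - 4 a_1 - 2 a_0 = 0  ->  6 a_3 = 2 a_2 + 4 a_1 + 2 a_0 = -15  ->  a_3 = -5/2
  x^2: 12 a_4 - 3 a_3 - 5 a_2 - 2 a_1 = 0  ->  12 a_4 = 3 a_3 + 5 a_2 + 2 a_1 = -24  ->  a_4 = -2
  x^3: 20 a_5 - 4 a_4 - 6 a_3 - 2 a_2 = 0  ->  20 a_5 = 4 a_4 + 6 a_3 + 2 a_2 = -28  ->  a_5 = -7/5
  x^4: 30 a_6 - 5 a_5 - 7 a_4 - 2 a_3 = 0  ->  30 a_6 = 5 a_5 + 7 a_4 + 2 a_3 = -26  ->  a_6 = -13/15
Truncated series: y(x) = -1 - 2 x - (5/2) x^2 - (5/2) x^3 - 2 x^4 - (7/5) x^5 - (13/15) x^6 + O(x^7).

a_0 = -1; a_1 = -2; a_2 = -5/2; a_3 = -5/2; a_4 = -2; a_5 = -7/5; a_6 = -13/15


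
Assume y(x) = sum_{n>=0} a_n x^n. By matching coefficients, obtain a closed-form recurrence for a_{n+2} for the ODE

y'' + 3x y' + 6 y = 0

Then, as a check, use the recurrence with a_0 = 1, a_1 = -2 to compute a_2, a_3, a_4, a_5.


Substitute y = sum_n a_n x^n.
y''(x) has coefficient (n+2)(n+1) a_{n+2} at x^n;
3 x y'(x) has coefficient 3 n a_n at x^n (shift);
6 y(x) has coefficient 6 a_n at x^n.
Matching x^n: (n+2)(n+1) a_{n+2} + (3n + 6) a_n = 0.
Thus a_{n+2} = (-3n - 6) / ((n+1)(n+2)) * a_n.

Check with a_0 = 1, a_1 = -2 (apply the recurrence for n = 0, 1, 2, 3): a_0 = 1, a_1 = -2, a_2 = -3, a_3 = 3, a_4 = 3, a_5 = -9/4.

a_(n+2) = (-3n - 6) / ((n+1)(n+2)) * a_n; check: a_0 = 1, a_1 = -2, a_2 = -3, a_3 = 3, a_4 = 3, a_5 = -9/4


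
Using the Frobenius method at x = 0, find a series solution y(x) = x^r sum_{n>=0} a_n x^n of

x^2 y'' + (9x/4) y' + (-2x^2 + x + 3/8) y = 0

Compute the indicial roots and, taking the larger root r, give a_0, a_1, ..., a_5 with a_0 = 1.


Write in Frobenius form y'' + (p(x)/x) y' + (q(x)/x^2) y = 0:
  p(x) = 9/4,  q(x) = -2x^2 + x + 3/8.
Indicial equation: r(r-1) + (9/4) r + (3/8) = 0 -> roots r_1 = -1/2, r_2 = -3/4.
Take r = r_1 = -1/2. Let y(x) = x^r sum_{n>=0} a_n x^n with a_0 = 1.
Substitute y = x^r sum a_n x^n and match x^{r+n}. The recurrence is
  D(n) a_n + 1 a_{n-1} - 2 a_{n-2} = 0,  where D(n) = (r+n)(r+n-1) + (9/4)(r+n) + (3/8).
  a_n = [-1 a_{n-1} + 2 a_{n-2}] / D(n).
Since the indicial polynomial factors as (r - r_1)(r - r_2), D(n) = (r_1 + n - r_1)(r_1 + n - r_2) = n(n + 1/4).
Evaluating step by step (a_0 = 1):
  n = 1: D(1) = 1(1 + 1/4) = 5/4; numerator = -1(1) = -1; a_1 = (-1)/(5/4) = -4/5
  n = 2: D(2) = 2(2 + 1/4) = 9/2; numerator = -1(-4/5) + 2(1) = 14/5; a_2 = (14/5)/(9/2) = 28/45
  n = 3: D(3) = 3(3 + 1/4) = 39/4; numerator = -1(28/45) + 2(-4/5) = -20/9; a_3 = (-20/9)/(39/4) = -80/351
  n = 4: D(4) = 4(4 + 1/4) = 17; numerator = -1(-80/351) + 2(28/45) = 2584/1755; a_4 = (2584/1755)/(17) = 152/1755
  n = 5: D(5) = 5(5 + 1/4) = 105/4; numerator = -1(152/1755) + 2(-80/351) = -952/1755; a_5 = (-952/1755)/(105/4) = -544/26325

r = -1/2; a_0 = 1; a_1 = -4/5; a_2 = 28/45; a_3 = -80/351; a_4 = 152/1755; a_5 = -544/26325


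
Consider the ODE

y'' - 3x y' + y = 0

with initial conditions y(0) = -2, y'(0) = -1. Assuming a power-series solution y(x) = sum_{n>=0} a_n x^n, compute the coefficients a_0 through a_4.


Ansatz: y(x) = sum_{n>=0} a_n x^n, so y'(x) = sum_{n>=1} n a_n x^(n-1) and y''(x) = sum_{n>=2} n(n-1) a_n x^(n-2).
Substitute into P(x) y'' + Q(x) y' + R(x) y = 0 with P(x) = 1, Q(x) = -3x, R(x) = 1, and match powers of x.
Initial conditions: a_0 = -2, a_1 = -1.
Setting the coefficient of each power of x to zero and solving order by order (substituting the coefficients already found):
  x^0: 2 a_2 + a_0 = 0  ->  2 a_2 = -a_0 = 2  ->  a_2 = 1
  x^1: 6 a_3 - 2 a_1 = 0  ->  6 a_3 = 2 a_1 = -2  ->  a_3 = -1/3
  x^2: 12 a_4 - 5 a_2 = 0  ->  12 a_4 = 5 a_2 = 5  ->  a_4 = 5/12
Truncated series: y(x) = -2 - x + x^2 - (1/3) x^3 + (5/12) x^4 + O(x^5).

a_0 = -2; a_1 = -1; a_2 = 1; a_3 = -1/3; a_4 = 5/12


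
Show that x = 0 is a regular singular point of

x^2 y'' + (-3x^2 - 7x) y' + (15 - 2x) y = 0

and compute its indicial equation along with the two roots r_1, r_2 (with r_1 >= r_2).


Divide by x^2 to reach normal form y'' + P_1(x) y' + P_2(x) y = 0 with P_1(x) = -3 - 7/x and P_2(x) = -2/x + 15/x^2.
x = 0 is a singular point because the y'-coefficient -3 - 7/x has a pole at x = 0 and the y-coefficient -2/x + 15/x^2 has a pole at x = 0.
It is a regular singular point because x P_1(x) = p(x) = -3x - 7 and x^2 P_2(x) = q(x) = 15 - 2x are polynomials, hence analytic at x = 0.
p(0) = -7,  q(0) = 15.
Indicial equation: r(r-1) + p(0) r + q(0) = 0, i.e. r^2 + (p(0) - 1) r + q(0) = 0, i.e. r^2 - 8 r + 15 = 0.
Discriminant: (-8)^2 - 4(15) = 4, so r = (8 ± 2)/2.
Solving: r_1 = 5, r_2 = 3.

indicial: r^2 - 8 r + 15 = 0; roots r_1 = 5, r_2 = 3


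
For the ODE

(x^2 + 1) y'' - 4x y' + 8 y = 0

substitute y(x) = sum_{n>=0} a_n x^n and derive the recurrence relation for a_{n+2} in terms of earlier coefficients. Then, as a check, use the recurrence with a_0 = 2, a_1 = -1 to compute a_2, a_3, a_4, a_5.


Substitute y = sum_n a_n x^n.
(1 + 1 x^2) y'' contributes (n+2)(n+1) a_{n+2} + n(n-1) a_n at x^n.
-4 x y'(x) contributes -4 n a_n at x^n.
8 y(x) contributes 8 a_n at x^n.
Matching x^n: (n+2)(n+1) a_{n+2} + (n(n-1) - 4 n + 8) a_n = 0.
Thus a_{n+2} = (-n(n-1) + 4 n - 8) / ((n+1)(n+2)) * a_n.

Check with a_0 = 2, a_1 = -1 (apply the recurrence for n = 0, 1, 2, 3): a_0 = 2, a_1 = -1, a_2 = -8, a_3 = 2/3, a_4 = 4/3, a_5 = -1/15.

a_(n+2) = (-n(n-1) + 4 n - 8) / ((n+1)(n+2)) * a_n; check: a_0 = 2, a_1 = -1, a_2 = -8, a_3 = 2/3, a_4 = 4/3, a_5 = -1/15


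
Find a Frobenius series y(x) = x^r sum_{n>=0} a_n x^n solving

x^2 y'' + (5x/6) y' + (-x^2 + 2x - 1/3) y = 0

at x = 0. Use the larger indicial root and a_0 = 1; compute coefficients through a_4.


Write in Frobenius form y'' + (p(x)/x) y' + (q(x)/x^2) y = 0:
  p(x) = 5/6,  q(x) = -x^2 + 2x - 1/3.
Indicial equation: r(r-1) + (5/6) r + (-1/3) = 0 -> roots r_1 = 2/3, r_2 = -1/2.
Take r = r_1 = 2/3. Let y(x) = x^r sum_{n>=0} a_n x^n with a_0 = 1.
Substitute y = x^r sum a_n x^n and match x^{r+n}. The recurrence is
  D(n) a_n + 2 a_{n-1} - 1 a_{n-2} = 0,  where D(n) = (r+n)(r+n-1) + (5/6)(r+n) + (-1/3).
  a_n = [-2 a_{n-1} + 1 a_{n-2}] / D(n).
Since the indicial polynomial factors as (r - r_1)(r - r_2), D(n) = (r_1 + n - r_1)(r_1 + n - r_2) = n(n + 7/6).
Evaluating step by step (a_0 = 1):
  n = 1: D(1) = 1(1 + 7/6) = 13/6; numerator = -2(1) = -2; a_1 = (-2)/(13/6) = -12/13
  n = 2: D(2) = 2(2 + 7/6) = 19/3; numerator = -2(-12/13) + 1(1) = 37/13; a_2 = (37/13)/(19/3) = 111/247
  n = 3: D(3) = 3(3 + 7/6) = 25/2; numerator = -2(111/247) + 1(-12/13) = -450/247; a_3 = (-450/247)/(25/2) = -36/247
  n = 4: D(4) = 4(4 + 7/6) = 62/3; numerator = -2(-36/247) + 1(111/247) = 183/247; a_4 = (183/247)/(62/3) = 549/15314

r = 2/3; a_0 = 1; a_1 = -12/13; a_2 = 111/247; a_3 = -36/247; a_4 = 549/15314


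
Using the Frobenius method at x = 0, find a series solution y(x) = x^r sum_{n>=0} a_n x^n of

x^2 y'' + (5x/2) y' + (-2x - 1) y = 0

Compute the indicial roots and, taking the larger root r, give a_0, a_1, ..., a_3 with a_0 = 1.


Write in Frobenius form y'' + (p(x)/x) y' + (q(x)/x^2) y = 0:
  p(x) = 5/2,  q(x) = -2x - 1.
Indicial equation: r(r-1) + (5/2) r + (-1) = 0 -> roots r_1 = 1/2, r_2 = -2.
Take r = r_1 = 1/2. Let y(x) = x^r sum_{n>=0} a_n x^n with a_0 = 1.
Substitute y = x^r sum a_n x^n and match x^{r+n}. The recurrence is
  D(n) a_n - 2 a_{n-1} = 0,  where D(n) = (r+n)(r+n-1) + (5/2)(r+n) + (-1).
  a_n = 2 / D(n) * a_{n-1}.
Since the indicial polynomial factors as (r - r_1)(r - r_2), D(n) = (r_1 + n - r_1)(r_1 + n - r_2) = n(n + 5/2).
Evaluating step by step (a_0 = 1):
  n = 1: D(1) = 1(1 + 5/2) = 7/2; numerator = 2(1) = 2; a_1 = (2)/(7/2) = 4/7
  n = 2: D(2) = 2(2 + 5/2) = 9; numerator = 2(4/7) = 8/7; a_2 = (8/7)/(9) = 8/63
  n = 3: D(3) = 3(3 + 5/2) = 33/2; numerator = 2(8/63) = 16/63; a_3 = (16/63)/(33/2) = 32/2079

r = 1/2; a_0 = 1; a_1 = 4/7; a_2 = 8/63; a_3 = 32/2079


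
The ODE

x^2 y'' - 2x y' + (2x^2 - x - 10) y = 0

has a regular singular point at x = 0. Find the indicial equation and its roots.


Divide by x^2 to reach normal form y'' + P_1(x) y' + P_2(x) y = 0 with P_1(x) = -2/x and P_2(x) = 2 - 1/x - 10/x^2.
x = 0 is a singular point because the y'-coefficient -2/x has a pole at x = 0 and the y-coefficient 2 - 1/x - 10/x^2 has a pole at x = 0.
It is a regular singular point because x P_1(x) = p(x) = -2 and x^2 P_2(x) = q(x) = 2x^2 - x - 10 are polynomials, hence analytic at x = 0.
p(0) = -2,  q(0) = -10.
Indicial equation: r(r-1) + p(0) r + q(0) = 0, i.e. r^2 + (p(0) - 1) r + q(0) = 0, i.e. r^2 - 3 r - 10 = 0.
Discriminant: (-3)^2 - 4(-10) = 49, so r = (3 ± 7)/2.
Solving: r_1 = 5, r_2 = -2.

indicial: r^2 - 3 r - 10 = 0; roots r_1 = 5, r_2 = -2


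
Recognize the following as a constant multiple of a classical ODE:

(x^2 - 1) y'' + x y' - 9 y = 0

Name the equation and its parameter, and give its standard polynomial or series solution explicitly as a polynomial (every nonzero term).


All three coefficients share the factor -1; dividing through by -1 gives  (1 - x^2) y'' - x y' + 9 y = 0.
This matches the Chebyshev equation (1 - x^2) y'' - x y' + n^2 y = 0 (note the -x y' term, not -2x y') with n^2 = 9, so n = 3; the polynomial solution is T_3(x).
With y = sum_k a_k x^k, matching x^k gives (k+2)(k+1) a_{k+2} = (k^2 - n^2) a_k = (k - 3)(k + 3) a_k. The right side vanishes at k = 3, so the series with the parity of 3 terminates at degree 3.
Standard normalization: leading coefficient of T_n is 2^(n-1), so a_3 = 2^2 = 4. Work downward with a_k = (k+1)(k+2) a_{k+2} / ((k - 3)(k + 3)):
  a_1 = (2)(3)(4) / ((1 - 3)(1 + 3)) = 24/(-8) = -3
Hence T_3(x) = 4 x^3 - 3 x.

T_3(x); series = 4 x^3 - 3 x


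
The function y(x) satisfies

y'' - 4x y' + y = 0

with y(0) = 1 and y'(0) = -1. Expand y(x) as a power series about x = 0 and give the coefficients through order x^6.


Ansatz: y(x) = sum_{n>=0} a_n x^n, so y'(x) = sum_{n>=1} n a_n x^(n-1) and y''(x) = sum_{n>=2} n(n-1) a_n x^(n-2).
Substitute into P(x) y'' + Q(x) y' + R(x) y = 0 with P(x) = 1, Q(x) = -4x, R(x) = 1, and match powers of x.
Initial conditions: a_0 = 1, a_1 = -1.
Setting the coefficient of each power of x to zero and solving order by order (substituting the coefficients already found):
  x^0: 2 a_2 + a_0 = 0  ->  2 a_2 = -a_0 = -1  ->  a_2 = -1/2
  x^1: 6 a_3 - 3 a_1 = 0  ->  6 a_3 = 3 a_1 = -3  ->  a_3 = -1/2
  x^2: 12 a_4 - 7 a_2 = 0  ->  12 a_4 = 7 a_2 = -7/2  ->  a_4 = -7/24
  x^3: 20 a_5 - 11 a_3 = 0  ->  20 a_5 = 11 a_3 = -11/2  ->  a_5 = -11/40
  x^4: 30 a_6 - 15 a_4 = 0  ->  30 a_6 = 15 a_4 = -35/8  ->  a_6 = -7/48
Truncated series: y(x) = 1 - x - (1/2) x^2 - (1/2) x^3 - (7/24) x^4 - (11/40) x^5 - (7/48) x^6 + O(x^7).

a_0 = 1; a_1 = -1; a_2 = -1/2; a_3 = -1/2; a_4 = -7/24; a_5 = -11/40; a_6 = -7/48


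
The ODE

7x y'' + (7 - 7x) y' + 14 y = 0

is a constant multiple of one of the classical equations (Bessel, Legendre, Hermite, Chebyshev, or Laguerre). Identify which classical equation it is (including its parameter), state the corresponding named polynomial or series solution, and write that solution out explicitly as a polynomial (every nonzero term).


All three coefficients share the factor 7; dividing through by 7 gives  x y'' + (1 - x) y' + 2 y = 0.
This matches the Laguerre equation x y'' + (1 - x) y' + n y = 0 with n = 2; the polynomial solution is L_2(x).
With y = sum_k a_k x^k, matching x^k gives (k+1)k a_{k+1} + (k+1) a_{k+1} - k a_k + n a_k = 0, i.e. (k+1)^2 a_{k+1} = (k - n) a_k = (k - 2) a_k. The right side vanishes at k = 2, so the series terminates at degree 2.
Standard normalization L_n(0) = 1 gives a_0 = 1. Work upward with a_{k+1} = (k - 2) a_k / (k+1)^2:
  a_1 = (0 - 2)(1) / 1^2 = -2/1 = -2
  a_2 = (1 - 2)(-2) / 2^2 = 2/4 = 1/2
Hence L_2(x) = x^2/2 - 2 x + 1.

L_2(x); series = x^2/2 - 2 x + 1


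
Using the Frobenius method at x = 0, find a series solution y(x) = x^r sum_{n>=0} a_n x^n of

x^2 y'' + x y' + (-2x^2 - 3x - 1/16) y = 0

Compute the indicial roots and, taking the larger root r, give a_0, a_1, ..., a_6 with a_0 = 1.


Write in Frobenius form y'' + (p(x)/x) y' + (q(x)/x^2) y = 0:
  p(x) = 1,  q(x) = -2x^2 - 3x - 1/16.
Indicial equation: r(r-1) + (1) r + (-1/16) = 0 -> roots r_1 = 1/4, r_2 = -1/4.
Take r = r_1 = 1/4. Let y(x) = x^r sum_{n>=0} a_n x^n with a_0 = 1.
Substitute y = x^r sum a_n x^n and match x^{r+n}. The recurrence is
  D(n) a_n - 3 a_{n-1} - 2 a_{n-2} = 0,  where D(n) = (r+n)(r+n-1) + (1)(r+n) + (-1/16).
  a_n = [3 a_{n-1} + 2 a_{n-2}] / D(n).
Since the indicial polynomial factors as (r - r_1)(r - r_2), D(n) = (r_1 + n - r_1)(r_1 + n - r_2) = n(n + 1/2).
Evaluating step by step (a_0 = 1):
  n = 1: D(1) = 1(1 + 1/2) = 3/2; numerator = 3(1) = 3; a_1 = (3)/(3/2) = 2
  n = 2: D(2) = 2(2 + 1/2) = 5; numerator = 3(2) + 2(1) = 8; a_2 = (8)/(5) = 8/5
  n = 3: D(3) = 3(3 + 1/2) = 21/2; numerator = 3(8/5) + 2(2) = 44/5; a_3 = (44/5)/(21/2) = 88/105
  n = 4: D(4) = 4(4 + 1/2) = 18; numerator = 3(88/105) + 2(8/5) = 40/7; a_4 = (40/7)/(18) = 20/63
  n = 5: D(5) = 5(5 + 1/2) = 55/2; numerator = 3(20/63) + 2(88/105) = 92/35; a_5 = (92/35)/(55/2) = 184/1925
  n = 6: D(6) = 6(6 + 1/2) = 39; numerator = 3(184/1925) + 2(20/63) = 15968/17325; a_6 = (15968/17325)/(39) = 15968/675675

r = 1/4; a_0 = 1; a_1 = 2; a_2 = 8/5; a_3 = 88/105; a_4 = 20/63; a_5 = 184/1925; a_6 = 15968/675675


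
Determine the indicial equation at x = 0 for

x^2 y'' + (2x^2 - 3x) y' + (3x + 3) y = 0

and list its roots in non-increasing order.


Divide by x^2 to reach normal form y'' + P_1(x) y' + P_2(x) y = 0 with P_1(x) = 2 - 3/x and P_2(x) = 3/x + 3/x^2.
x = 0 is a singular point because the y'-coefficient 2 - 3/x has a pole at x = 0 and the y-coefficient 3/x + 3/x^2 has a pole at x = 0.
It is a regular singular point because x P_1(x) = p(x) = 2x - 3 and x^2 P_2(x) = q(x) = 3x + 3 are polynomials, hence analytic at x = 0.
p(0) = -3,  q(0) = 3.
Indicial equation: r(r-1) + p(0) r + q(0) = 0, i.e. r^2 + (p(0) - 1) r + q(0) = 0, i.e. r^2 - 4 r + 3 = 0.
Discriminant: (-4)^2 - 4(3) = 4, so r = (4 ± 2)/2.
Solving: r_1 = 3, r_2 = 1.

indicial: r^2 - 4 r + 3 = 0; roots r_1 = 3, r_2 = 1


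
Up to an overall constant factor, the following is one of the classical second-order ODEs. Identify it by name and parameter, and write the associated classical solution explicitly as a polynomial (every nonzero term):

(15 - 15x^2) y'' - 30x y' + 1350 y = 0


All three coefficients share the factor 15; dividing through by 15 gives  (1 - x^2) y'' - 2x y' + 90 y = 0.
This matches the Legendre equation (1 - x^2) y'' - 2x y' + n(n+1) y = 0 (note the -2x y' term) with n(n+1) = 90, so n = 9; the polynomial solution is P_9(x).
With y = sum_k a_k x^k, matching x^k gives (k+2)(k+1) a_{k+2} = [k(k+1) - n(n+1)] a_k = (k - 9)(k + 10) a_k. The right side vanishes at k = 9, so the series with the parity of 9 terminates at degree 9.
Standard normalization (P_n(1) = 1): leading coefficient (2n)!/(2^n (n!)^2) = 6402373705728000/(512*131681894400) = 12155/128, so a_9 = 12155/128. Work downward with a_k = (k+1)(k+2) a_{k+2} / ((k - 9)(k + 10)):
  a_7 = (8)(9)(12155/128) / ((7 - 9)(7 + 10)) = (109395/16)/(-34) = -6435/32
  a_5 = (6)(7)(-6435/32) / ((5 - 9)(5 + 10)) = (-135135/16)/(-60) = 9009/64
  a_3 = (4)(5)(9009/64) / ((3 - 9)(3 + 10)) = (45045/16)/(-78) = -1155/32
  a_1 = (2)(3)(-1155/32) / ((1 - 9)(1 + 10)) = (-3465/16)/(-88) = 315/128
Hence P_9(x) = 12155 x^9/128 - 6435 x^7/32 + 9009 x^5/64 - 1155 x^3/32 + 315 x/128.

P_9(x); series = 12155 x^9/128 - 6435 x^7/32 + 9009 x^5/64 - 1155 x^3/32 + 315 x/128


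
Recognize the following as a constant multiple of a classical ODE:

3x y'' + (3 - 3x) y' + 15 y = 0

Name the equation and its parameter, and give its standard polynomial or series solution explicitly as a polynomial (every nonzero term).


All three coefficients share the factor 3; dividing through by 3 gives  x y'' + (1 - x) y' + 5 y = 0.
This matches the Laguerre equation x y'' + (1 - x) y' + n y = 0 with n = 5; the polynomial solution is L_5(x).
With y = sum_k a_k x^k, matching x^k gives (k+1)k a_{k+1} + (k+1) a_{k+1} - k a_k + n a_k = 0, i.e. (k+1)^2 a_{k+1} = (k - n) a_k = (k - 5) a_k. The right side vanishes at k = 5, so the series terminates at degree 5.
Standard normalization L_n(0) = 1 gives a_0 = 1. Work upward with a_{k+1} = (k - 5) a_k / (k+1)^2:
  a_1 = (0 - 5)(1) / 1^2 = -5/1 = -5
  a_2 = (1 - 5)(-5) / 2^2 = 20/4 = 5
  a_3 = (2 - 5)(5) / 3^2 = -15/9 = -5/3
  a_4 = (3 - 5)(-5/3) / 4^2 = (10/3)/16 = 5/24
  a_5 = (4 - 5)(5/24) / 5^2 = (-5/24)/25 = -1/120
Hence L_5(x) = -x^5/120 + 5 x^4/24 - 5 x^3/3 + 5 x^2 - 5 x + 1.

L_5(x); series = -x^5/120 + 5 x^4/24 - 5 x^3/3 + 5 x^2 - 5 x + 1


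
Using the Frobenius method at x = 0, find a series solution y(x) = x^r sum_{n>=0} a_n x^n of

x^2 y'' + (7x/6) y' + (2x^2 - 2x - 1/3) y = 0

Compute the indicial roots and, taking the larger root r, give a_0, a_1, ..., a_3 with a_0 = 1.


Write in Frobenius form y'' + (p(x)/x) y' + (q(x)/x^2) y = 0:
  p(x) = 7/6,  q(x) = 2x^2 - 2x - 1/3.
Indicial equation: r(r-1) + (7/6) r + (-1/3) = 0 -> roots r_1 = 1/2, r_2 = -2/3.
Take r = r_1 = 1/2. Let y(x) = x^r sum_{n>=0} a_n x^n with a_0 = 1.
Substitute y = x^r sum a_n x^n and match x^{r+n}. The recurrence is
  D(n) a_n - 2 a_{n-1} + 2 a_{n-2} = 0,  where D(n) = (r+n)(r+n-1) + (7/6)(r+n) + (-1/3).
  a_n = [2 a_{n-1} - 2 a_{n-2}] / D(n).
Since the indicial polynomial factors as (r - r_1)(r - r_2), D(n) = (r_1 + n - r_1)(r_1 + n - r_2) = n(n + 7/6).
Evaluating step by step (a_0 = 1):
  n = 1: D(1) = 1(1 + 7/6) = 13/6; numerator = 2(1) = 2; a_1 = (2)/(13/6) = 12/13
  n = 2: D(2) = 2(2 + 7/6) = 19/3; numerator = 2(12/13) - 2(1) = -2/13; a_2 = (-2/13)/(19/3) = -6/247
  n = 3: D(3) = 3(3 + 7/6) = 25/2; numerator = 2(-6/247) - 2(12/13) = -36/19; a_3 = (-36/19)/(25/2) = -72/475

r = 1/2; a_0 = 1; a_1 = 12/13; a_2 = -6/247; a_3 = -72/475


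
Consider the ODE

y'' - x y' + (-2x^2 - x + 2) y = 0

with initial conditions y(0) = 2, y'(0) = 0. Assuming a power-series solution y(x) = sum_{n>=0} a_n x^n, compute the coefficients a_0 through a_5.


Ansatz: y(x) = sum_{n>=0} a_n x^n, so y'(x) = sum_{n>=1} n a_n x^(n-1) and y''(x) = sum_{n>=2} n(n-1) a_n x^(n-2).
Substitute into P(x) y'' + Q(x) y' + R(x) y = 0 with P(x) = 1, Q(x) = -x, R(x) = -2x^2 - x + 2, and match powers of x.
Initial conditions: a_0 = 2, a_1 = 0.
Setting the coefficient of each power of x to zero and solving order by order (substituting the coefficients already found):
  x^0: 2 a_2 + 2 a_0 = 0  ->  2 a_2 = -2 a_0 = -4  ->  a_2 = -2
  x^1: 6 a_3 + a_1 - a_0 = 0  ->  6 a_3 = -a_1 + a_0 = 2  ->  a_3 = 1/3
  x^2: 12 a_4 - a_1 - 2 a_0 = 0  ->  12 a_4 = a_1 + 2 a_0 = 4  ->  a_4 = 1/3
  x^3: 20 a_5 - a_3 - a_2 - 2 a_1 = 0  ->  20 a_5 = a_3 + a_2 + 2 a_1 = -5/3  ->  a_5 = -1/12
Truncated series: y(x) = 2 - 2 x^2 + (1/3) x^3 + (1/3) x^4 - (1/12) x^5 + O(x^6).

a_0 = 2; a_1 = 0; a_2 = -2; a_3 = 1/3; a_4 = 1/3; a_5 = -1/12


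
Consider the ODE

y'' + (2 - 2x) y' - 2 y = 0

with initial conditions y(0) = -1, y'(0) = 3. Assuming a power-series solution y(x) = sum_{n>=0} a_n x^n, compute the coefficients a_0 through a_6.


Ansatz: y(x) = sum_{n>=0} a_n x^n, so y'(x) = sum_{n>=1} n a_n x^(n-1) and y''(x) = sum_{n>=2} n(n-1) a_n x^(n-2).
Substitute into P(x) y'' + Q(x) y' + R(x) y = 0 with P(x) = 1, Q(x) = 2 - 2x, R(x) = -2, and match powers of x.
Initial conditions: a_0 = -1, a_1 = 3.
Setting the coefficient of each power of x to zero and solving order by order (substituting the coefficients already found):
  x^0: 2 a_2 + 2 a_1 - 2 a_0 = 0  ->  2 a_2 = -2 a_1 + 2 a_0 = -8  ->  a_2 = -4
  x^1: 6 a_3 + 4 a_2 - 4 a_1 = 0  ->  6 a_3 = -4 a_2 + 4 a_1 = 28  ->  a_3 = 14/3
  x^2: 12 a_4 + 6 a_3 - 6 a_2 = 0  ->  12 a_4 = -6 a_3 + 6 a_2 = -52  ->  a_4 = -13/3
  x^3: 20 a_5 + 8 a_4 - 8 a_3 = 0  ->  20 a_5 = -8 a_4 + 8 a_3 = 72  ->  a_5 = 18/5
  x^4: 30 a_6 + 10 a_5 - 10 a_4 = 0  ->  30 a_6 = -10 a_5 + 10 a_4 = -238/3  ->  a_6 = -119/45
Truncated series: y(x) = -1 + 3 x - 4 x^2 + (14/3) x^3 - (13/3) x^4 + (18/5) x^5 - (119/45) x^6 + O(x^7).

a_0 = -1; a_1 = 3; a_2 = -4; a_3 = 14/3; a_4 = -13/3; a_5 = 18/5; a_6 = -119/45


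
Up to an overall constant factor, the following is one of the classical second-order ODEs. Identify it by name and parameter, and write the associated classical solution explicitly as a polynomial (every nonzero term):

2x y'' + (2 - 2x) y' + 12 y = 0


All three coefficients share the factor 2; dividing through by 2 gives  x y'' + (1 - x) y' + 6 y = 0.
This matches the Laguerre equation x y'' + (1 - x) y' + n y = 0 with n = 6; the polynomial solution is L_6(x).
With y = sum_k a_k x^k, matching x^k gives (k+1)k a_{k+1} + (k+1) a_{k+1} - k a_k + n a_k = 0, i.e. (k+1)^2 a_{k+1} = (k - n) a_k = (k - 6) a_k. The right side vanishes at k = 6, so the series terminates at degree 6.
Standard normalization L_n(0) = 1 gives a_0 = 1. Work upward with a_{k+1} = (k - 6) a_k / (k+1)^2:
  a_1 = (0 - 6)(1) / 1^2 = -6/1 = -6
  a_2 = (1 - 6)(-6) / 2^2 = 30/4 = 15/2
  a_3 = (2 - 6)(15/2) / 3^2 = -30/9 = -10/3
  a_4 = (3 - 6)(-10/3) / 4^2 = 10/16 = 5/8
  a_5 = (4 - 6)(5/8) / 5^2 = (-5/4)/25 = -1/20
  a_6 = (5 - 6)(-1/20) / 6^2 = (1/20)/36 = 1/720
Hence L_6(x) = x^6/720 - x^5/20 + 5 x^4/8 - 10 x^3/3 + 15 x^2/2 - 6 x + 1.

L_6(x); series = x^6/720 - x^5/20 + 5 x^4/8 - 10 x^3/3 + 15 x^2/2 - 6 x + 1


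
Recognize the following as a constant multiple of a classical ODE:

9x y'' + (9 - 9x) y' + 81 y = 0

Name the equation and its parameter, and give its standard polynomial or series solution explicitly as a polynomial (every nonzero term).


All three coefficients share the factor 9; dividing through by 9 gives  x y'' + (1 - x) y' + 9 y = 0.
This matches the Laguerre equation x y'' + (1 - x) y' + n y = 0 with n = 9; the polynomial solution is L_9(x).
With y = sum_k a_k x^k, matching x^k gives (k+1)k a_{k+1} + (k+1) a_{k+1} - k a_k + n a_k = 0, i.e. (k+1)^2 a_{k+1} = (k - n) a_k = (k - 9) a_k. The right side vanishes at k = 9, so the series terminates at degree 9.
Standard normalization L_n(0) = 1 gives a_0 = 1. Work upward with a_{k+1} = (k - 9) a_k / (k+1)^2:
  a_1 = (0 - 9)(1) / 1^2 = -9/1 = -9
  a_2 = (1 - 9)(-9) / 2^2 = 72/4 = 18
  a_3 = (2 - 9)(18) / 3^2 = -126/9 = -14
  a_4 = (3 - 9)(-14) / 4^2 = 84/16 = 21/4
  a_5 = (4 - 9)(21/4) / 5^2 = (-105/4)/25 = -21/20
  a_6 = (5 - 9)(-21/20) / 6^2 = (21/5)/36 = 7/60
  a_7 = (6 - 9)(7/60) / 7^2 = (-7/20)/49 = -1/140
  a_8 = (7 - 9)(-1/140) / 8^2 = (1/70)/64 = 1/4480
  a_9 = (8 - 9)(1/4480) / 9^2 = (-1/4480)/81 = -1/362880
Hence L_9(x) = -x^9/362880 + x^8/4480 - x^7/140 + 7 x^6/60 - 21 x^5/20 + 21 x^4/4 - 14 x^3 + 18 x^2 - 9 x + 1.

L_9(x); series = -x^9/362880 + x^8/4480 - x^7/140 + 7 x^6/60 - 21 x^5/20 + 21 x^4/4 - 14 x^3 + 18 x^2 - 9 x + 1


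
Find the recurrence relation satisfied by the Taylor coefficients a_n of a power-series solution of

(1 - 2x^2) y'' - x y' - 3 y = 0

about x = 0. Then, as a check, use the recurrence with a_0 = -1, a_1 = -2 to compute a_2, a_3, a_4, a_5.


Substitute y = sum_n a_n x^n.
(1 - 2 x^2) y'' contributes (n+2)(n+1) a_{n+2} - 2 n(n-1) a_n at x^n.
-x y'(x) contributes -n a_n at x^n.
-3 y(x) contributes -3 a_n at x^n.
Matching x^n: (n+2)(n+1) a_{n+2} + (-2 n(n-1) - n - 3) a_n = 0.
Thus a_{n+2} = (2 n(n-1) + n + 3) / ((n+1)(n+2)) * a_n.

Check with a_0 = -1, a_1 = -2 (apply the recurrence for n = 0, 1, 2, 3): a_0 = -1, a_1 = -2, a_2 = -3/2, a_3 = -4/3, a_4 = -9/8, a_5 = -6/5.

a_(n+2) = (2 n(n-1) + n + 3) / ((n+1)(n+2)) * a_n; check: a_0 = -1, a_1 = -2, a_2 = -3/2, a_3 = -4/3, a_4 = -9/8, a_5 = -6/5


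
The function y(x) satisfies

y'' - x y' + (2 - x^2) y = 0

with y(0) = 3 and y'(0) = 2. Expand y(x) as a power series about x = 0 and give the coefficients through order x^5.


Ansatz: y(x) = sum_{n>=0} a_n x^n, so y'(x) = sum_{n>=1} n a_n x^(n-1) and y''(x) = sum_{n>=2} n(n-1) a_n x^(n-2).
Substitute into P(x) y'' + Q(x) y' + R(x) y = 0 with P(x) = 1, Q(x) = -x, R(x) = 2 - x^2, and match powers of x.
Initial conditions: a_0 = 3, a_1 = 2.
Setting the coefficient of each power of x to zero and solving order by order (substituting the coefficients already found):
  x^0: 2 a_2 + 2 a_0 = 0  ->  2 a_2 = -2 a_0 = -6  ->  a_2 = -3
  x^1: 6 a_3 + a_1 = 0  ->  6 a_3 = -a_1 = -2  ->  a_3 = -1/3
  x^2: 12 a_4 - a_0 = 0  ->  12 a_4 = a_0 = 3  ->  a_4 = 1/4
  x^3: 20 a_5 - a_3 - a_1 = 0  ->  20 a_5 = a_3 + a_1 = 5/3  ->  a_5 = 1/12
Truncated series: y(x) = 3 + 2 x - 3 x^2 - (1/3) x^3 + (1/4) x^4 + (1/12) x^5 + O(x^6).

a_0 = 3; a_1 = 2; a_2 = -3; a_3 = -1/3; a_4 = 1/4; a_5 = 1/12


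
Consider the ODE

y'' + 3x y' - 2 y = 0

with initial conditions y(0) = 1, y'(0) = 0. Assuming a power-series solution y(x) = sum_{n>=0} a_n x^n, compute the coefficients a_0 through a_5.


Ansatz: y(x) = sum_{n>=0} a_n x^n, so y'(x) = sum_{n>=1} n a_n x^(n-1) and y''(x) = sum_{n>=2} n(n-1) a_n x^(n-2).
Substitute into P(x) y'' + Q(x) y' + R(x) y = 0 with P(x) = 1, Q(x) = 3x, R(x) = -2, and match powers of x.
Initial conditions: a_0 = 1, a_1 = 0.
Setting the coefficient of each power of x to zero and solving order by order (substituting the coefficients already found):
  x^0: 2 a_2 - 2 a_0 = 0  ->  2 a_2 = 2 a_0 = 2  ->  a_2 = 1
  x^1: 6 a_3 + a_1 = 0  ->  6 a_3 = -a_1 = 0  ->  a_3 = 0
  x^2: 12 a_4 + 4 a_2 = 0  ->  12 a_4 = -4 a_2 = -4  ->  a_4 = -1/3
  x^3: 20 a_5 + 7 a_3 = 0  ->  20 a_5 = -7 a_3 = 0  ->  a_5 = 0
Truncated series: y(x) = 1 + x^2 - (1/3) x^4 + O(x^6).

a_0 = 1; a_1 = 0; a_2 = 1; a_3 = 0; a_4 = -1/3; a_5 = 0
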